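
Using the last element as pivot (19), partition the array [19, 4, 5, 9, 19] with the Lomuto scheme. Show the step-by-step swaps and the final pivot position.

Lomuto partition with pivot = 19:

Initial array: [19, 4, 5, 9, 19]

arr[0]=19 <= 19: swap with position 0, array becomes [19, 4, 5, 9, 19]
arr[1]=4 <= 19: swap with position 1, array becomes [19, 4, 5, 9, 19]
arr[2]=5 <= 19: swap with position 2, array becomes [19, 4, 5, 9, 19]
arr[3]=9 <= 19: swap with position 3, array becomes [19, 4, 5, 9, 19]

Place pivot at position 4: [19, 4, 5, 9, 19]
Pivot position: 4

After partitioning with pivot 19, the array becomes [19, 4, 5, 9, 19]. The pivot is placed at index 4. All elements to the left of the pivot are <= 19, and all elements to the right are > 19.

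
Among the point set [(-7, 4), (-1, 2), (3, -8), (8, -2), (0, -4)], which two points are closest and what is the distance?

Computing all pairwise distances among 5 points:

d((-7, 4), (-1, 2)) = 6.3246
d((-7, 4), (3, -8)) = 15.6205
d((-7, 4), (8, -2)) = 16.1555
d((-7, 4), (0, -4)) = 10.6301
d((-1, 2), (3, -8)) = 10.7703
d((-1, 2), (8, -2)) = 9.8489
d((-1, 2), (0, -4)) = 6.0828
d((3, -8), (8, -2)) = 7.8102
d((3, -8), (0, -4)) = 5.0 <-- minimum
d((8, -2), (0, -4)) = 8.2462

Closest pair: (3, -8) and (0, -4) with distance 5.0

The closest pair is (3, -8) and (0, -4) with Euclidean distance 5.0. For 5 points, brute-force pairwise comparison is shown above. For large n, the divide-and-conquer algorithm (sort by x, recurse on halves, check the dividing strip) achieves O(n log n).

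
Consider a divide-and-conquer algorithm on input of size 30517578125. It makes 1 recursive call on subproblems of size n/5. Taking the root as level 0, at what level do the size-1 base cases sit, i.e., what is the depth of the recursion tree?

For divide and conquer with division factor 5:

Problem sizes at each level:
Level 0: 30517578125
Level 1: 6103515625
Level 2: 1220703125
Level 3: 244140625
Level 4: 48828125
Level 5: 9765625
Level 6: 1953125
Level 7: 390625
Level 8: 78125
Level 9: 15625
Level 10: 3125
Level 11: 625
Level 12: 125
Level 13: 25
Level 14: 5
Level 15: 1

The root is level 0 and the size-1 base case is level 15 (the tree spans levels 0 through 15, i.e. 16 levels counting the root), so the depth is the number of divisions: log_5(30517578125) = 15

The recursion tree depth is log_5(30517578125) = 15. At each level, the problem size is divided by 5, so it takes 15 divisions to reduce to a base case of size 1. The algorithm makes 1 recursive call at each level.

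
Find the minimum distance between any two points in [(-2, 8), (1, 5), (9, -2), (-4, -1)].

Computing all pairwise distances among 4 points:

d((-2, 8), (1, 5)) = 4.2426 <-- minimum
d((-2, 8), (9, -2)) = 14.8661
d((-2, 8), (-4, -1)) = 9.2195
d((1, 5), (9, -2)) = 10.6301
d((1, 5), (-4, -1)) = 7.8102
d((9, -2), (-4, -1)) = 13.0384

Closest pair: (-2, 8) and (1, 5) with distance 4.2426

The closest pair is (-2, 8) and (1, 5) with Euclidean distance 4.2426. For 4 points, brute-force pairwise comparison is shown above. For large n, the divide-and-conquer algorithm (sort by x, recurse on halves, check the dividing strip) achieves O(n log n).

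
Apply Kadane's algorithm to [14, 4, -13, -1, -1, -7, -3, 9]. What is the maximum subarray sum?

Using Kadane's algorithm on [14, 4, -13, -1, -1, -7, -3, 9]:

Scanning through the array:
Position 1 (value 4): max_ending_here = 18, max_so_far = 18
Position 2 (value -13): max_ending_here = 5, max_so_far = 18
Position 3 (value -1): max_ending_here = 4, max_so_far = 18
Position 4 (value -1): max_ending_here = 3, max_so_far = 18
Position 5 (value -7): max_ending_here = -4, max_so_far = 18
Position 6 (value -3): max_ending_here = -3, max_so_far = 18
Position 7 (value 9): max_ending_here = 9, max_so_far = 18

Maximum subarray: [14, 4]
Maximum sum: 18

The maximum subarray is [14, 4] with sum 18. This subarray runs from index 0 to index 1.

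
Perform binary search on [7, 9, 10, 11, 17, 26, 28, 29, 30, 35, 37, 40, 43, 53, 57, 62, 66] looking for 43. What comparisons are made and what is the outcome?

Binary search for 43 in [7, 9, 10, 11, 17, 26, 28, 29, 30, 35, 37, 40, 43, 53, 57, 62, 66]:

lo=0, hi=16, mid=8, arr[mid]=30 -> 30 < 43, search right half
lo=9, hi=16, mid=12, arr[mid]=43 -> Found target at index 12!

Binary search finds 43 at index 12 after 2 comparisons. The search repeatedly halves the search space by comparing with the middle element.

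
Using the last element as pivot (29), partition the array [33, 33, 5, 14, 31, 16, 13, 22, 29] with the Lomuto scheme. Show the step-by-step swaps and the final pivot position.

Lomuto partition with pivot = 29:

Initial array: [33, 33, 5, 14, 31, 16, 13, 22, 29]

arr[0]=33 > 29: no swap
arr[1]=33 > 29: no swap
arr[2]=5 <= 29: swap with position 0, array becomes [5, 33, 33, 14, 31, 16, 13, 22, 29]
arr[3]=14 <= 29: swap with position 1, array becomes [5, 14, 33, 33, 31, 16, 13, 22, 29]
arr[4]=31 > 29: no swap
arr[5]=16 <= 29: swap with position 2, array becomes [5, 14, 16, 33, 31, 33, 13, 22, 29]
arr[6]=13 <= 29: swap with position 3, array becomes [5, 14, 16, 13, 31, 33, 33, 22, 29]
arr[7]=22 <= 29: swap with position 4, array becomes [5, 14, 16, 13, 22, 33, 33, 31, 29]

Place pivot at position 5: [5, 14, 16, 13, 22, 29, 33, 31, 33]
Pivot position: 5

After partitioning with pivot 29, the array becomes [5, 14, 16, 13, 22, 29, 33, 31, 33]. The pivot is placed at index 5. All elements to the left of the pivot are <= 29, and all elements to the right are > 29.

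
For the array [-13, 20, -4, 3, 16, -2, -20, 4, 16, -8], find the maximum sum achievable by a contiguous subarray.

Using Kadane's algorithm on [-13, 20, -4, 3, 16, -2, -20, 4, 16, -8]:

Scanning through the array:
Position 1 (value 20): max_ending_here = 20, max_so_far = 20
Position 2 (value -4): max_ending_here = 16, max_so_far = 20
Position 3 (value 3): max_ending_here = 19, max_so_far = 20
Position 4 (value 16): max_ending_here = 35, max_so_far = 35
Position 5 (value -2): max_ending_here = 33, max_so_far = 35
Position 6 (value -20): max_ending_here = 13, max_so_far = 35
Position 7 (value 4): max_ending_here = 17, max_so_far = 35
Position 8 (value 16): max_ending_here = 33, max_so_far = 35
Position 9 (value -8): max_ending_here = 25, max_so_far = 35

Maximum subarray: [20, -4, 3, 16]
Maximum sum: 35

The maximum subarray is [20, -4, 3, 16] with sum 35. This subarray runs from index 1 to index 4.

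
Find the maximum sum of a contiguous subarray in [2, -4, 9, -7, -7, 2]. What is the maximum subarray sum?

Using Kadane's algorithm on [2, -4, 9, -7, -7, 2]:

Scanning through the array:
Position 1 (value -4): max_ending_here = -2, max_so_far = 2
Position 2 (value 9): max_ending_here = 9, max_so_far = 9
Position 3 (value -7): max_ending_here = 2, max_so_far = 9
Position 4 (value -7): max_ending_here = -5, max_so_far = 9
Position 5 (value 2): max_ending_here = 2, max_so_far = 9

Maximum subarray: [9]
Maximum sum: 9

The maximum subarray is [9] with sum 9. This subarray runs from index 2 to index 2.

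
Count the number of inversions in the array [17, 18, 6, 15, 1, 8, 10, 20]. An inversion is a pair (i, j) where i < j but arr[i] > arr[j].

Finding inversions in [17, 18, 6, 15, 1, 8, 10, 20]:

(0, 2): arr[0]=17 > arr[2]=6
(0, 3): arr[0]=17 > arr[3]=15
(0, 4): arr[0]=17 > arr[4]=1
(0, 5): arr[0]=17 > arr[5]=8
(0, 6): arr[0]=17 > arr[6]=10
(1, 2): arr[1]=18 > arr[2]=6
(1, 3): arr[1]=18 > arr[3]=15
(1, 4): arr[1]=18 > arr[4]=1
(1, 5): arr[1]=18 > arr[5]=8
(1, 6): arr[1]=18 > arr[6]=10
(2, 4): arr[2]=6 > arr[4]=1
(3, 4): arr[3]=15 > arr[4]=1
(3, 5): arr[3]=15 > arr[5]=8
(3, 6): arr[3]=15 > arr[6]=10

Total inversions: 14

The array has 14 inversion(s): (0,2), (0,3), (0,4), (0,5), (0,6), (1,2), (1,3), (1,4), (1,5), (1,6), (2,4), (3,4), (3,5), (3,6). Each pair (i,j) satisfies i < j and arr[i] > arr[j].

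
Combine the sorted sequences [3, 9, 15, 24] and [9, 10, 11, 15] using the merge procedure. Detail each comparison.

Merging process:

Compare 3 vs 9: take 3 from left. Merged: [3]
Compare 9 vs 9: take 9 from left. Merged: [3, 9]
Compare 15 vs 9: take 9 from right. Merged: [3, 9, 9]
Compare 15 vs 10: take 10 from right. Merged: [3, 9, 9, 10]
Compare 15 vs 11: take 11 from right. Merged: [3, 9, 9, 10, 11]
Compare 15 vs 15: take 15 from left. Merged: [3, 9, 9, 10, 11, 15]
Compare 24 vs 15: take 15 from right. Merged: [3, 9, 9, 10, 11, 15, 15]
Append remaining from left: [24]. Merged: [3, 9, 9, 10, 11, 15, 15, 24]

Final merged array: [3, 9, 9, 10, 11, 15, 15, 24]
Total comparisons: 7

The merged array is [3, 9, 9, 10, 11, 15, 15, 24], requiring 7 comparisons. The merge step runs in O(n) time where n is the total number of elements.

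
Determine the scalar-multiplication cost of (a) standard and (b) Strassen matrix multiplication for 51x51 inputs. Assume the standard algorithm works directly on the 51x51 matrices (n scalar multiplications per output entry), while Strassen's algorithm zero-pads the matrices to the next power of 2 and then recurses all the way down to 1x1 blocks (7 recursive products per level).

Matrix multiplication for 51x51 matrices:

Strassen's algorithm requires power-of-2 dimensions. Pad 51x51 to 64x64 (next power of 2).

Standard algorithm: 51^3 = 132651 multiplications
Strassen's algorithm: 7^(log2(64)) = 7^6 = 117649 multiplications
Savings: 132651 - 117649 = 15002 multiplications

Standard: 132651 multiplications (51^3). Strassen: 117649 multiplications (7^6, after padding to 64x64). Strassen reduces 8 recursive multiplications to 7 at each level.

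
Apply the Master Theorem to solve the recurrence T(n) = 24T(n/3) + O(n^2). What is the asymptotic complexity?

Master Theorem for T(n) = 24T(n/3) + O(n^2):

a = 24, b = 3, c = 2
log_b(a) = log_3(24) = 2.8928

Case 1: c = 2 < log_3(24) = 2.8928
T(n) = O(n^(log_3 24))

For T(n) = 24T(n/3) + O(n^2): log_3(24) = 2.8928. This is Case 1 of the Master Theorem (c < log_b(a), work dominated by leaves), giving O(n^(log_3 24)).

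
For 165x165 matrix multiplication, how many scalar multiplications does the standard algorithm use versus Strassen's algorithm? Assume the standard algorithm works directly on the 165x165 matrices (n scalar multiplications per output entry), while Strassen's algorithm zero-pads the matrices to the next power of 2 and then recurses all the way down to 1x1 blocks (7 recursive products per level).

Matrix multiplication for 165x165 matrices:

Strassen's algorithm requires power-of-2 dimensions. Pad 165x165 to 256x256 (next power of 2).

Standard algorithm: 165^3 = 4492125 multiplications
Strassen's algorithm: 7^(log2(256)) = 7^8 = 5764801 multiplications
Difference: 4492125 - 5764801 = -1272676 (Strassen uses MORE here due to padding overhead — for small or just-over-power-of-2 n, padding can outweigh the per-level savings)

Standard: 4492125 multiplications (165^3). Strassen: 5764801 multiplications (7^8, after padding to 256x256). Strassen reduces 8 recursive multiplications to 7 at each level.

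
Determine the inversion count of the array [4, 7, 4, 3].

Finding inversions in [4, 7, 4, 3]:

(0, 3): arr[0]=4 > arr[3]=3
(1, 2): arr[1]=7 > arr[2]=4
(1, 3): arr[1]=7 > arr[3]=3
(2, 3): arr[2]=4 > arr[3]=3

Total inversions: 4

The array has 4 inversion(s): (0,3), (1,2), (1,3), (2,3). Each pair (i,j) satisfies i < j and arr[i] > arr[j].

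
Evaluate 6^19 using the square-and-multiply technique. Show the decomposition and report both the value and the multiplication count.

Computing 6^19 by squaring (build up from 6^1; each line after the first costs one multiplication):

6^1 = 6
6^2 = (6^1)^2 = 6^2 = 36
6^4 = (6^2)^2 = 36^2 = 1296
6^8 = (6^4)^2 = 1296^2 = 1679616
6^9 = 6 * 6^8 = 6 * 1679616 = 10077696
6^18 = (6^9)^2 = 10077696^2 = 101559956668416
6^19 = 6 * 6^18 = 6 * 101559956668416 = 609359740010496

Result: 609359740010496
Multiplications needed: 6 (6 lines after 6^1)

6^19 = 609359740010496. Using exponentiation by squaring, this requires 6 multiplications. The key idea: if the exponent is even, square the half-power; if odd, multiply by the base once.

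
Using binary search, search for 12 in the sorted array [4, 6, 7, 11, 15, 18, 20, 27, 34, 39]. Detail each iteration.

Binary search for 12 in [4, 6, 7, 11, 15, 18, 20, 27, 34, 39]:

lo=0, hi=9, mid=4, arr[mid]=15 -> 15 > 12, search left half
lo=0, hi=3, mid=1, arr[mid]=6 -> 6 < 12, search right half
lo=2, hi=3, mid=2, arr[mid]=7 -> 7 < 12, search right half
lo=3, hi=3, mid=3, arr[mid]=11 -> 11 < 12, search right half
lo=4 > hi=3, target 12 not found

Binary search determines that 12 is not in the array after 4 comparisons. The search space was exhausted without finding the target.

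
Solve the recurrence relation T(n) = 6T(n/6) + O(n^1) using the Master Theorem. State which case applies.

Master Theorem for T(n) = 6T(n/6) + O(n^1):

a = 6, b = 6, c = 1
log_b(a) = log_6(6) = 1.0000

Case 2: c = 1 = log_6(6) = 1.0000
T(n) = O(n^1 log n) = O(n log n)

For T(n) = 6T(n/6) + O(n^1): log_6(6) = 1.0000. This is Case 2 of the Master Theorem (c = log_b(a), equal work at all levels), giving O(n log n).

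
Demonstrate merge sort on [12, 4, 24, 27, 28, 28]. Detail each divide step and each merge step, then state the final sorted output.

Merge sort trace:

Split: [12, 4, 24, 27, 28, 28] -> [12, 4, 24] and [27, 28, 28]
  Split: [12, 4, 24] -> [12] and [4, 24]
    Split: [4, 24] -> [4] and [24]
    Merge: [4] + [24] -> [4, 24]
  Merge: [12] + [4, 24] -> [4, 12, 24]
  Split: [27, 28, 28] -> [27] and [28, 28]
    Split: [28, 28] -> [28] and [28]
    Merge: [28] + [28] -> [28, 28]
  Merge: [27] + [28, 28] -> [27, 28, 28]
Merge: [4, 12, 24] + [27, 28, 28] -> [4, 12, 24, 27, 28, 28]

Final sorted array: [4, 12, 24, 27, 28, 28]

The merge sort proceeds by recursively splitting the array and merging sorted halves.
After all merges, the sorted array is [4, 12, 24, 27, 28, 28].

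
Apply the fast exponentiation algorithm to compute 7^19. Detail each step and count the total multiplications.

Computing 7^19 by squaring (build up from 7^1; each line after the first costs one multiplication):

7^1 = 7
7^2 = (7^1)^2 = 7^2 = 49
7^4 = (7^2)^2 = 49^2 = 2401
7^8 = (7^4)^2 = 2401^2 = 5764801
7^9 = 7 * 7^8 = 7 * 5764801 = 40353607
7^18 = (7^9)^2 = 40353607^2 = 1628413597910449
7^19 = 7 * 7^18 = 7 * 1628413597910449 = 11398895185373143

Result: 11398895185373143
Multiplications needed: 6 (6 lines after 7^1)

7^19 = 11398895185373143. Using exponentiation by squaring, this requires 6 multiplications. The key idea: if the exponent is even, square the half-power; if odd, multiply by the base once.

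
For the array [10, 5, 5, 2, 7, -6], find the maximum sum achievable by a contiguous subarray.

Using Kadane's algorithm on [10, 5, 5, 2, 7, -6]:

Scanning through the array:
Position 1 (value 5): max_ending_here = 15, max_so_far = 15
Position 2 (value 5): max_ending_here = 20, max_so_far = 20
Position 3 (value 2): max_ending_here = 22, max_so_far = 22
Position 4 (value 7): max_ending_here = 29, max_so_far = 29
Position 5 (value -6): max_ending_here = 23, max_so_far = 29

Maximum subarray: [10, 5, 5, 2, 7]
Maximum sum: 29

The maximum subarray is [10, 5, 5, 2, 7] with sum 29. This subarray runs from index 0 to index 4.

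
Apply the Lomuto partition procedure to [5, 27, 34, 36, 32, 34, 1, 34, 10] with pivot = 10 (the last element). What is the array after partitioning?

Lomuto partition with pivot = 10:

Initial array: [5, 27, 34, 36, 32, 34, 1, 34, 10]

arr[0]=5 <= 10: swap with position 0, array becomes [5, 27, 34, 36, 32, 34, 1, 34, 10]
arr[1]=27 > 10: no swap
arr[2]=34 > 10: no swap
arr[3]=36 > 10: no swap
arr[4]=32 > 10: no swap
arr[5]=34 > 10: no swap
arr[6]=1 <= 10: swap with position 1, array becomes [5, 1, 34, 36, 32, 34, 27, 34, 10]
arr[7]=34 > 10: no swap

Place pivot at position 2: [5, 1, 10, 36, 32, 34, 27, 34, 34]
Pivot position: 2

After partitioning with pivot 10, the array becomes [5, 1, 10, 36, 32, 34, 27, 34, 34]. The pivot is placed at index 2. All elements to the left of the pivot are <= 10, and all elements to the right are > 10.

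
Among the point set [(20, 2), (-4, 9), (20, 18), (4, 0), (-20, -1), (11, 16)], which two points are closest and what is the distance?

Computing all pairwise distances among 6 points:

d((20, 2), (-4, 9)) = 25.0
d((20, 2), (20, 18)) = 16.0
d((20, 2), (4, 0)) = 16.1245
d((20, 2), (-20, -1)) = 40.1123
d((20, 2), (11, 16)) = 16.6433
d((-4, 9), (20, 18)) = 25.632
d((-4, 9), (4, 0)) = 12.0416
d((-4, 9), (-20, -1)) = 18.868
d((-4, 9), (11, 16)) = 16.5529
d((20, 18), (4, 0)) = 24.0832
d((20, 18), (-20, -1)) = 44.2832
d((20, 18), (11, 16)) = 9.2195 <-- minimum
d((4, 0), (-20, -1)) = 24.0208
d((4, 0), (11, 16)) = 17.4642
d((-20, -1), (11, 16)) = 35.3553

Closest pair: (20, 18) and (11, 16) with distance 9.2195

The closest pair is (20, 18) and (11, 16) with Euclidean distance 9.2195. For 6 points, brute-force pairwise comparison is shown above. For large n, the divide-and-conquer algorithm (sort by x, recurse on halves, check the dividing strip) achieves O(n log n).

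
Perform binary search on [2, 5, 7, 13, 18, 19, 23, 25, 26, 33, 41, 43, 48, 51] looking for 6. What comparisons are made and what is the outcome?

Binary search for 6 in [2, 5, 7, 13, 18, 19, 23, 25, 26, 33, 41, 43, 48, 51]:

lo=0, hi=13, mid=6, arr[mid]=23 -> 23 > 6, search left half
lo=0, hi=5, mid=2, arr[mid]=7 -> 7 > 6, search left half
lo=0, hi=1, mid=0, arr[mid]=2 -> 2 < 6, search right half
lo=1, hi=1, mid=1, arr[mid]=5 -> 5 < 6, search right half
lo=2 > hi=1, target 6 not found

Binary search determines that 6 is not in the array after 4 comparisons. The search space was exhausted without finding the target.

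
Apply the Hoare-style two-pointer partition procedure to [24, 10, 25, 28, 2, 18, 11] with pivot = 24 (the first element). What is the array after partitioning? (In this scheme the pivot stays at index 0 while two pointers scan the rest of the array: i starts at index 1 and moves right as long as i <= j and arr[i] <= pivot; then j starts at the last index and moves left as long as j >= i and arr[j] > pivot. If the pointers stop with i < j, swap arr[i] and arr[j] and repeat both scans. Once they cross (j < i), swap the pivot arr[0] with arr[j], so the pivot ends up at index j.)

Hoare-style two-pointer partition with pivot = 24:

Initial array: [24, 10, 25, 28, 2, 18, 11]

Pointers start at i = 1, j = 6.
i stops at index 2 (arr[2]=25 > 24), j stops at index 6 (arr[6]=11 <= 24): swap arr[2] and arr[6], array becomes [24, 10, 11, 28, 2, 18, 25]
i stops at index 3 (arr[3]=28 > 24), j stops at index 5 (arr[5]=18 <= 24): swap arr[3] and arr[5], array becomes [24, 10, 11, 18, 2, 28, 25]
i ends at 5, j ends at 4: the pointers have crossed (j < i), so scanning stops.

Swap pivot arr[0] with arr[4] to place pivot at position 4: [2, 10, 11, 18, 24, 28, 25]
Pivot position: 4

After partitioning with pivot 24, the array becomes [2, 10, 11, 18, 24, 28, 25]. The pivot is placed at index 4. All elements to the left of the pivot are <= 24, and all elements to the right are > 24.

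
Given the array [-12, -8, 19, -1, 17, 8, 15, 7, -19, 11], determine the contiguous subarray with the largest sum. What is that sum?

Using Kadane's algorithm on [-12, -8, 19, -1, 17, 8, 15, 7, -19, 11]:

Scanning through the array:
Position 1 (value -8): max_ending_here = -8, max_so_far = -8
Position 2 (value 19): max_ending_here = 19, max_so_far = 19
Position 3 (value -1): max_ending_here = 18, max_so_far = 19
Position 4 (value 17): max_ending_here = 35, max_so_far = 35
Position 5 (value 8): max_ending_here = 43, max_so_far = 43
Position 6 (value 15): max_ending_here = 58, max_so_far = 58
Position 7 (value 7): max_ending_here = 65, max_so_far = 65
Position 8 (value -19): max_ending_here = 46, max_so_far = 65
Position 9 (value 11): max_ending_here = 57, max_so_far = 65

Maximum subarray: [19, -1, 17, 8, 15, 7]
Maximum sum: 65

The maximum subarray is [19, -1, 17, 8, 15, 7] with sum 65. This subarray runs from index 2 to index 7.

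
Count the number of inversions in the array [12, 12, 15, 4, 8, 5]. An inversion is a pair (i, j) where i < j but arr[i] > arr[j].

Finding inversions in [12, 12, 15, 4, 8, 5]:

(0, 3): arr[0]=12 > arr[3]=4
(0, 4): arr[0]=12 > arr[4]=8
(0, 5): arr[0]=12 > arr[5]=5
(1, 3): arr[1]=12 > arr[3]=4
(1, 4): arr[1]=12 > arr[4]=8
(1, 5): arr[1]=12 > arr[5]=5
(2, 3): arr[2]=15 > arr[3]=4
(2, 4): arr[2]=15 > arr[4]=8
(2, 5): arr[2]=15 > arr[5]=5
(4, 5): arr[4]=8 > arr[5]=5

Total inversions: 10

The array has 10 inversion(s): (0,3), (0,4), (0,5), (1,3), (1,4), (1,5), (2,3), (2,4), (2,5), (4,5). Each pair (i,j) satisfies i < j and arr[i] > arr[j].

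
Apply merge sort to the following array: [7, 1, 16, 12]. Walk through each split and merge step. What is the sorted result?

Merge sort trace:

Split: [7, 1, 16, 12] -> [7, 1] and [16, 12]
  Split: [7, 1] -> [7] and [1]
  Merge: [7] + [1] -> [1, 7]
  Split: [16, 12] -> [16] and [12]
  Merge: [16] + [12] -> [12, 16]
Merge: [1, 7] + [12, 16] -> [1, 7, 12, 16]

Final sorted array: [1, 7, 12, 16]

The merge sort proceeds by recursively splitting the array and merging sorted halves.
After all merges, the sorted array is [1, 7, 12, 16].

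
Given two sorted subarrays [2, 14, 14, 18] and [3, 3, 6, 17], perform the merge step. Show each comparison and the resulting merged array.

Merging process:

Compare 2 vs 3: take 2 from left. Merged: [2]
Compare 14 vs 3: take 3 from right. Merged: [2, 3]
Compare 14 vs 3: take 3 from right. Merged: [2, 3, 3]
Compare 14 vs 6: take 6 from right. Merged: [2, 3, 3, 6]
Compare 14 vs 17: take 14 from left. Merged: [2, 3, 3, 6, 14]
Compare 14 vs 17: take 14 from left. Merged: [2, 3, 3, 6, 14, 14]
Compare 18 vs 17: take 17 from right. Merged: [2, 3, 3, 6, 14, 14, 17]
Append remaining from left: [18]. Merged: [2, 3, 3, 6, 14, 14, 17, 18]

Final merged array: [2, 3, 3, 6, 14, 14, 17, 18]
Total comparisons: 7

The merged array is [2, 3, 3, 6, 14, 14, 17, 18], requiring 7 comparisons. The merge step runs in O(n) time where n is the total number of elements.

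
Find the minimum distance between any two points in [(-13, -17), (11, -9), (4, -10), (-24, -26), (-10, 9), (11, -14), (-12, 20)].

Computing all pairwise distances among 7 points:

d((-13, -17), (11, -9)) = 25.2982
d((-13, -17), (4, -10)) = 18.3848
d((-13, -17), (-24, -26)) = 14.2127
d((-13, -17), (-10, 9)) = 26.1725
d((-13, -17), (11, -14)) = 24.1868
d((-13, -17), (-12, 20)) = 37.0135
d((11, -9), (4, -10)) = 7.0711
d((11, -9), (-24, -26)) = 38.9102
d((11, -9), (-10, 9)) = 27.6586
d((11, -9), (11, -14)) = 5.0 <-- minimum
d((11, -9), (-12, 20)) = 37.0135
d((4, -10), (-24, -26)) = 32.249
d((4, -10), (-10, 9)) = 23.6008
d((4, -10), (11, -14)) = 8.0623
d((4, -10), (-12, 20)) = 34.0
d((-24, -26), (-10, 9)) = 37.6962
d((-24, -26), (11, -14)) = 37.0
d((-24, -26), (-12, 20)) = 47.5395
d((-10, 9), (11, -14)) = 31.1448
d((-10, 9), (-12, 20)) = 11.1803
d((11, -14), (-12, 20)) = 41.0488

Closest pair: (11, -9) and (11, -14) with distance 5.0

The closest pair is (11, -9) and (11, -14) with Euclidean distance 5.0. For 7 points, brute-force pairwise comparison is shown above. For large n, the divide-and-conquer algorithm (sort by x, recurse on halves, check the dividing strip) achieves O(n log n).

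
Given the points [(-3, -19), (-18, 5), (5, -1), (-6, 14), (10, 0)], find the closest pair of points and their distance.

Computing all pairwise distances among 5 points:

d((-3, -19), (-18, 5)) = 28.3019
d((-3, -19), (5, -1)) = 19.6977
d((-3, -19), (-6, 14)) = 33.1361
d((-3, -19), (10, 0)) = 23.0217
d((-18, 5), (5, -1)) = 23.7697
d((-18, 5), (-6, 14)) = 15.0
d((-18, 5), (10, 0)) = 28.4429
d((5, -1), (-6, 14)) = 18.6011
d((5, -1), (10, 0)) = 5.099 <-- minimum
d((-6, 14), (10, 0)) = 21.2603

Closest pair: (5, -1) and (10, 0) with distance 5.099

The closest pair is (5, -1) and (10, 0) with Euclidean distance 5.099. For 5 points, brute-force pairwise comparison is shown above. For large n, the divide-and-conquer algorithm (sort by x, recurse on halves, check the dividing strip) achieves O(n log n).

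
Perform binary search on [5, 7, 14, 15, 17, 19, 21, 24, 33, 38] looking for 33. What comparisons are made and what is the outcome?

Binary search for 33 in [5, 7, 14, 15, 17, 19, 21, 24, 33, 38]:

lo=0, hi=9, mid=4, arr[mid]=17 -> 17 < 33, search right half
lo=5, hi=9, mid=7, arr[mid]=24 -> 24 < 33, search right half
lo=8, hi=9, mid=8, arr[mid]=33 -> Found target at index 8!

Binary search finds 33 at index 8 after 3 comparisons. The search repeatedly halves the search space by comparing with the middle element.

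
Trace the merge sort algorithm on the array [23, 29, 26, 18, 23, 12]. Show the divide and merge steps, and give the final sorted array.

Merge sort trace:

Split: [23, 29, 26, 18, 23, 12] -> [23, 29, 26] and [18, 23, 12]
  Split: [23, 29, 26] -> [23] and [29, 26]
    Split: [29, 26] -> [29] and [26]
    Merge: [29] + [26] -> [26, 29]
  Merge: [23] + [26, 29] -> [23, 26, 29]
  Split: [18, 23, 12] -> [18] and [23, 12]
    Split: [23, 12] -> [23] and [12]
    Merge: [23] + [12] -> [12, 23]
  Merge: [18] + [12, 23] -> [12, 18, 23]
Merge: [23, 26, 29] + [12, 18, 23] -> [12, 18, 23, 23, 26, 29]

Final sorted array: [12, 18, 23, 23, 26, 29]

The merge sort proceeds by recursively splitting the array and merging sorted halves.
After all merges, the sorted array is [12, 18, 23, 23, 26, 29].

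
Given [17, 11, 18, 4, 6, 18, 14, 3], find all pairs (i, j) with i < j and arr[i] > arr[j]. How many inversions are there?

Finding inversions in [17, 11, 18, 4, 6, 18, 14, 3]:

(0, 1): arr[0]=17 > arr[1]=11
(0, 3): arr[0]=17 > arr[3]=4
(0, 4): arr[0]=17 > arr[4]=6
(0, 6): arr[0]=17 > arr[6]=14
(0, 7): arr[0]=17 > arr[7]=3
(1, 3): arr[1]=11 > arr[3]=4
(1, 4): arr[1]=11 > arr[4]=6
(1, 7): arr[1]=11 > arr[7]=3
(2, 3): arr[2]=18 > arr[3]=4
(2, 4): arr[2]=18 > arr[4]=6
(2, 6): arr[2]=18 > arr[6]=14
(2, 7): arr[2]=18 > arr[7]=3
(3, 7): arr[3]=4 > arr[7]=3
(4, 7): arr[4]=6 > arr[7]=3
(5, 6): arr[5]=18 > arr[6]=14
(5, 7): arr[5]=18 > arr[7]=3
(6, 7): arr[6]=14 > arr[7]=3

Total inversions: 17

The array has 17 inversion(s): (0,1), (0,3), (0,4), (0,6), (0,7), (1,3), (1,4), (1,7), (2,3), (2,4), (2,6), (2,7), (3,7), (4,7), (5,6), (5,7), (6,7). Each pair (i,j) satisfies i < j and arr[i] > arr[j].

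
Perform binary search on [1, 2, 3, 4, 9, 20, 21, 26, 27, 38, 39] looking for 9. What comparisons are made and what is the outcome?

Binary search for 9 in [1, 2, 3, 4, 9, 20, 21, 26, 27, 38, 39]:

lo=0, hi=10, mid=5, arr[mid]=20 -> 20 > 9, search left half
lo=0, hi=4, mid=2, arr[mid]=3 -> 3 < 9, search right half
lo=3, hi=4, mid=3, arr[mid]=4 -> 4 < 9, search right half
lo=4, hi=4, mid=4, arr[mid]=9 -> Found target at index 4!

Binary search finds 9 at index 4 after 4 comparisons. The search repeatedly halves the search space by comparing with the middle element.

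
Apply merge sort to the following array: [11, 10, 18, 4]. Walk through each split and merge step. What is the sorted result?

Merge sort trace:

Split: [11, 10, 18, 4] -> [11, 10] and [18, 4]
  Split: [11, 10] -> [11] and [10]
  Merge: [11] + [10] -> [10, 11]
  Split: [18, 4] -> [18] and [4]
  Merge: [18] + [4] -> [4, 18]
Merge: [10, 11] + [4, 18] -> [4, 10, 11, 18]

Final sorted array: [4, 10, 11, 18]

The merge sort proceeds by recursively splitting the array and merging sorted halves.
After all merges, the sorted array is [4, 10, 11, 18].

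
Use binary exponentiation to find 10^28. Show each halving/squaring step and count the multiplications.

Computing 10^28 by squaring (build up from 10^1; each line after the first costs one multiplication):

10^1 = 10
10^2 = (10^1)^2 = 10^2 = 100
10^3 = 10 * 10^2 = 10 * 100 = 1000
10^6 = (10^3)^2 = 1000^2 = 1000000
10^7 = 10 * 10^6 = 10 * 1000000 = 10000000
10^14 = (10^7)^2 = 10000000^2 = 100000000000000
10^28 = (10^14)^2 = 100000000000000^2 = 10000000000000000000000000000

Result: 10000000000000000000000000000
Multiplications needed: 6 (6 lines after 10^1)

10^28 = 10000000000000000000000000000. Using exponentiation by squaring, this requires 6 multiplications. The key idea: if the exponent is even, square the half-power; if odd, multiply by the base once.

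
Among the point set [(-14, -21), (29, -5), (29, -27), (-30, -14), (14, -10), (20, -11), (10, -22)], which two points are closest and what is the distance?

Computing all pairwise distances among 7 points:

d((-14, -21), (29, -5)) = 45.8803
d((-14, -21), (29, -27)) = 43.4166
d((-14, -21), (-30, -14)) = 17.4642
d((-14, -21), (14, -10)) = 30.0832
d((-14, -21), (20, -11)) = 35.4401
d((-14, -21), (10, -22)) = 24.0208
d((29, -5), (29, -27)) = 22.0
d((29, -5), (-30, -14)) = 59.6825
d((29, -5), (14, -10)) = 15.8114
d((29, -5), (20, -11)) = 10.8167
d((29, -5), (10, -22)) = 25.4951
d((29, -27), (-30, -14)) = 60.4152
d((29, -27), (14, -10)) = 22.6716
d((29, -27), (20, -11)) = 18.3576
d((29, -27), (10, -22)) = 19.6469
d((-30, -14), (14, -10)) = 44.1814
d((-30, -14), (20, -11)) = 50.0899
d((-30, -14), (10, -22)) = 40.7922
d((14, -10), (20, -11)) = 6.0828 <-- minimum
d((14, -10), (10, -22)) = 12.6491
d((20, -11), (10, -22)) = 14.8661

Closest pair: (14, -10) and (20, -11) with distance 6.0828

The closest pair is (14, -10) and (20, -11) with Euclidean distance 6.0828. For 7 points, brute-force pairwise comparison is shown above. For large n, the divide-and-conquer algorithm (sort by x, recurse on halves, check the dividing strip) achieves O(n log n).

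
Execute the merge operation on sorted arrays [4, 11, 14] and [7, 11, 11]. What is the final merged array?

Merging process:

Compare 4 vs 7: take 4 from left. Merged: [4]
Compare 11 vs 7: take 7 from right. Merged: [4, 7]
Compare 11 vs 11: take 11 from left. Merged: [4, 7, 11]
Compare 14 vs 11: take 11 from right. Merged: [4, 7, 11, 11]
Compare 14 vs 11: take 11 from right. Merged: [4, 7, 11, 11, 11]
Append remaining from left: [14]. Merged: [4, 7, 11, 11, 11, 14]

Final merged array: [4, 7, 11, 11, 11, 14]
Total comparisons: 5

The merged array is [4, 7, 11, 11, 11, 14], requiring 5 comparisons. The merge step runs in O(n) time where n is the total number of elements.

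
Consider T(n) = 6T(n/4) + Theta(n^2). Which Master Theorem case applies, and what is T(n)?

Master Theorem for T(n) = 6T(n/4) + O(n^2):

a = 6, b = 4, c = 2
log_b(a) = log_4(6) = 1.2925

Case 3: c = 2 > log_4(6) = 1.2925
T(n) = O(n^2) = O(n^2)

For T(n) = 6T(n/4) + O(n^2): log_4(6) = 1.2925. This is Case 3 of the Master Theorem (c > log_b(a), work dominated by root), giving O(n^2).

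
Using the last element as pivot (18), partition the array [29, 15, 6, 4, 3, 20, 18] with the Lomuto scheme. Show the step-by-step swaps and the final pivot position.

Lomuto partition with pivot = 18:

Initial array: [29, 15, 6, 4, 3, 20, 18]

arr[0]=29 > 18: no swap
arr[1]=15 <= 18: swap with position 0, array becomes [15, 29, 6, 4, 3, 20, 18]
arr[2]=6 <= 18: swap with position 1, array becomes [15, 6, 29, 4, 3, 20, 18]
arr[3]=4 <= 18: swap with position 2, array becomes [15, 6, 4, 29, 3, 20, 18]
arr[4]=3 <= 18: swap with position 3, array becomes [15, 6, 4, 3, 29, 20, 18]
arr[5]=20 > 18: no swap

Place pivot at position 4: [15, 6, 4, 3, 18, 20, 29]
Pivot position: 4

After partitioning with pivot 18, the array becomes [15, 6, 4, 3, 18, 20, 29]. The pivot is placed at index 4. All elements to the left of the pivot are <= 18, and all elements to the right are > 18.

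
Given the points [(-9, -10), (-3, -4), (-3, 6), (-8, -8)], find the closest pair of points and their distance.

Computing all pairwise distances among 4 points:

d((-9, -10), (-3, -4)) = 8.4853
d((-9, -10), (-3, 6)) = 17.088
d((-9, -10), (-8, -8)) = 2.2361 <-- minimum
d((-3, -4), (-3, 6)) = 10.0
d((-3, -4), (-8, -8)) = 6.4031
d((-3, 6), (-8, -8)) = 14.8661

Closest pair: (-9, -10) and (-8, -8) with distance 2.2361

The closest pair is (-9, -10) and (-8, -8) with Euclidean distance 2.2361. For 4 points, brute-force pairwise comparison is shown above. For large n, the divide-and-conquer algorithm (sort by x, recurse on halves, check the dividing strip) achieves O(n log n).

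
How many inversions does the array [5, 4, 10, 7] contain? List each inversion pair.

Finding inversions in [5, 4, 10, 7]:

(0, 1): arr[0]=5 > arr[1]=4
(2, 3): arr[2]=10 > arr[3]=7

Total inversions: 2

The array has 2 inversion(s): (0,1), (2,3). Each pair (i,j) satisfies i < j and arr[i] > arr[j].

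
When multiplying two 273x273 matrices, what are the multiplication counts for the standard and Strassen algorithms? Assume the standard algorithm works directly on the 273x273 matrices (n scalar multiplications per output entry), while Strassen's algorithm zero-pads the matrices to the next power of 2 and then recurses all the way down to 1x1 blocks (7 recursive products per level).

Matrix multiplication for 273x273 matrices:

Strassen's algorithm requires power-of-2 dimensions. Pad 273x273 to 512x512 (next power of 2).

Standard algorithm: 273^3 = 20346417 multiplications
Strassen's algorithm: 7^(log2(512)) = 7^9 = 40353607 multiplications
Difference: 20346417 - 40353607 = -20007190 (Strassen uses MORE here due to padding overhead — for small or just-over-power-of-2 n, padding can outweigh the per-level savings)

Standard: 20346417 multiplications (273^3). Strassen: 40353607 multiplications (7^9, after padding to 512x512). Strassen reduces 8 recursive multiplications to 7 at each level.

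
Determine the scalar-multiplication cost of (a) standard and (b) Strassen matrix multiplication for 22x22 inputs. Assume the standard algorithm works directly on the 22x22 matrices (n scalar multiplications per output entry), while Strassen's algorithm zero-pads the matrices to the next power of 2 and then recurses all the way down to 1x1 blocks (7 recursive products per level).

Matrix multiplication for 22x22 matrices:

Strassen's algorithm requires power-of-2 dimensions. Pad 22x22 to 32x32 (next power of 2).

Standard algorithm: 22^3 = 10648 multiplications
Strassen's algorithm: 7^(log2(32)) = 7^5 = 16807 multiplications
Difference: 10648 - 16807 = -6159 (Strassen uses MORE here due to padding overhead — for small or just-over-power-of-2 n, padding can outweigh the per-level savings)

Standard: 10648 multiplications (22^3). Strassen: 16807 multiplications (7^5, after padding to 32x32). Strassen reduces 8 recursive multiplications to 7 at each level.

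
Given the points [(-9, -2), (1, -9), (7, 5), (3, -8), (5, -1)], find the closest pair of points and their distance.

Computing all pairwise distances among 5 points:

d((-9, -2), (1, -9)) = 12.2066
d((-9, -2), (7, 5)) = 17.4642
d((-9, -2), (3, -8)) = 13.4164
d((-9, -2), (5, -1)) = 14.0357
d((1, -9), (7, 5)) = 15.2315
d((1, -9), (3, -8)) = 2.2361 <-- minimum
d((1, -9), (5, -1)) = 8.9443
d((7, 5), (3, -8)) = 13.6015
d((7, 5), (5, -1)) = 6.3246
d((3, -8), (5, -1)) = 7.2801

Closest pair: (1, -9) and (3, -8) with distance 2.2361

The closest pair is (1, -9) and (3, -8) with Euclidean distance 2.2361. For 5 points, brute-force pairwise comparison is shown above. For large n, the divide-and-conquer algorithm (sort by x, recurse on halves, check the dividing strip) achieves O(n log n).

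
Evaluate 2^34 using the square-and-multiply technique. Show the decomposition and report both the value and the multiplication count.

Computing 2^34 by squaring (build up from 2^1; each line after the first costs one multiplication):

2^1 = 2
2^2 = (2^1)^2 = 2^2 = 4
2^4 = (2^2)^2 = 4^2 = 16
2^8 = (2^4)^2 = 16^2 = 256
2^16 = (2^8)^2 = 256^2 = 65536
2^17 = 2 * 2^16 = 2 * 65536 = 131072
2^34 = (2^17)^2 = 131072^2 = 17179869184

Result: 17179869184
Multiplications needed: 6 (6 lines after 2^1)

2^34 = 17179869184. Using exponentiation by squaring, this requires 6 multiplications. The key idea: if the exponent is even, square the half-power; if odd, multiply by the base once.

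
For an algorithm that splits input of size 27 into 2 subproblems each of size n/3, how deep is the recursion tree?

For divide and conquer with division factor 3:

Problem sizes at each level:
Level 0: 27
Level 1: 9
Level 2: 3
Level 3: 1

The root is level 0 and the size-1 base case is level 3 (the tree spans levels 0 through 3, i.e. 4 levels counting the root), so the depth is the number of divisions: log_3(27) = 3

The recursion tree depth is log_3(27) = 3. At each level, the problem size is divided by 3, so it takes 3 divisions to reduce to a base case of size 1. The algorithm makes 2 recursive calls at each level.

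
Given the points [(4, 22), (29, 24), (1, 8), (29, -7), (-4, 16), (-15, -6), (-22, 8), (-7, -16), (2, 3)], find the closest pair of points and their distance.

Computing all pairwise distances among 9 points:

d((4, 22), (29, 24)) = 25.0799
d((4, 22), (1, 8)) = 14.3178
d((4, 22), (29, -7)) = 38.2884
d((4, 22), (-4, 16)) = 10.0
d((4, 22), (-15, -6)) = 33.8378
d((4, 22), (-22, 8)) = 29.5296
d((4, 22), (-7, -16)) = 39.5601
d((4, 22), (2, 3)) = 19.105
d((29, 24), (1, 8)) = 32.249
d((29, 24), (29, -7)) = 31.0
d((29, 24), (-4, 16)) = 33.9559
d((29, 24), (-15, -6)) = 53.2541
d((29, 24), (-22, 8)) = 53.4509
d((29, 24), (-7, -16)) = 53.8145
d((29, 24), (2, 3)) = 34.2053
d((1, 8), (29, -7)) = 31.7648
d((1, 8), (-4, 16)) = 9.434
d((1, 8), (-15, -6)) = 21.2603
d((1, 8), (-22, 8)) = 23.0
d((1, 8), (-7, -16)) = 25.2982
d((1, 8), (2, 3)) = 5.099 <-- minimum
d((29, -7), (-4, 16)) = 40.2244
d((29, -7), (-15, -6)) = 44.0114
d((29, -7), (-22, 8)) = 53.1601
d((29, -7), (-7, -16)) = 37.108
d((29, -7), (2, 3)) = 28.7924
d((-4, 16), (-15, -6)) = 24.5967
d((-4, 16), (-22, 8)) = 19.6977
d((-4, 16), (-7, -16)) = 32.1403
d((-4, 16), (2, 3)) = 14.3178
d((-15, -6), (-22, 8)) = 15.6525
d((-15, -6), (-7, -16)) = 12.8062
d((-15, -6), (2, 3)) = 19.2354
d((-22, 8), (-7, -16)) = 28.3019
d((-22, 8), (2, 3)) = 24.5153
d((-7, -16), (2, 3)) = 21.0238

Closest pair: (1, 8) and (2, 3) with distance 5.099

The closest pair is (1, 8) and (2, 3) with Euclidean distance 5.099. For 9 points, brute-force pairwise comparison is shown above. For large n, the divide-and-conquer algorithm (sort by x, recurse on halves, check the dividing strip) achieves O(n log n).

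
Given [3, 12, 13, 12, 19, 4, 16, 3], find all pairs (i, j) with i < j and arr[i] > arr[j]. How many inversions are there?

Finding inversions in [3, 12, 13, 12, 19, 4, 16, 3]:

(1, 5): arr[1]=12 > arr[5]=4
(1, 7): arr[1]=12 > arr[7]=3
(2, 3): arr[2]=13 > arr[3]=12
(2, 5): arr[2]=13 > arr[5]=4
(2, 7): arr[2]=13 > arr[7]=3
(3, 5): arr[3]=12 > arr[5]=4
(3, 7): arr[3]=12 > arr[7]=3
(4, 5): arr[4]=19 > arr[5]=4
(4, 6): arr[4]=19 > arr[6]=16
(4, 7): arr[4]=19 > arr[7]=3
(5, 7): arr[5]=4 > arr[7]=3
(6, 7): arr[6]=16 > arr[7]=3

Total inversions: 12

The array has 12 inversion(s): (1,5), (1,7), (2,3), (2,5), (2,7), (3,5), (3,7), (4,5), (4,6), (4,7), (5,7), (6,7). Each pair (i,j) satisfies i < j and arr[i] > arr[j].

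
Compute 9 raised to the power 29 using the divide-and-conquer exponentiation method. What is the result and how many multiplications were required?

Computing 9^29 by squaring (build up from 9^1; each line after the first costs one multiplication):

9^1 = 9
9^2 = (9^1)^2 = 9^2 = 81
9^3 = 9 * 9^2 = 9 * 81 = 729
9^6 = (9^3)^2 = 729^2 = 531441
9^7 = 9 * 9^6 = 9 * 531441 = 4782969
9^14 = (9^7)^2 = 4782969^2 = 22876792454961
9^28 = (9^14)^2 = 22876792454961^2 = 523347633027360537213511521
9^29 = 9 * 9^28 = 9 * 523347633027360537213511521 = 4710128697246244834921603689

Result: 4710128697246244834921603689
Multiplications needed: 7 (7 lines after 9^1)

9^29 = 4710128697246244834921603689. Using exponentiation by squaring, this requires 7 multiplications. The key idea: if the exponent is even, square the half-power; if odd, multiply by the base once.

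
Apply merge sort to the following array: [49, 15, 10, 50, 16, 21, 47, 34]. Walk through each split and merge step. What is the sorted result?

Merge sort trace:

Split: [49, 15, 10, 50, 16, 21, 47, 34] -> [49, 15, 10, 50] and [16, 21, 47, 34]
  Split: [49, 15, 10, 50] -> [49, 15] and [10, 50]
    Split: [49, 15] -> [49] and [15]
    Merge: [49] + [15] -> [15, 49]
    Split: [10, 50] -> [10] and [50]
    Merge: [10] + [50] -> [10, 50]
  Merge: [15, 49] + [10, 50] -> [10, 15, 49, 50]
  Split: [16, 21, 47, 34] -> [16, 21] and [47, 34]
    Split: [16, 21] -> [16] and [21]
    Merge: [16] + [21] -> [16, 21]
    Split: [47, 34] -> [47] and [34]
    Merge: [47] + [34] -> [34, 47]
  Merge: [16, 21] + [34, 47] -> [16, 21, 34, 47]
Merge: [10, 15, 49, 50] + [16, 21, 34, 47] -> [10, 15, 16, 21, 34, 47, 49, 50]

Final sorted array: [10, 15, 16, 21, 34, 47, 49, 50]

The merge sort proceeds by recursively splitting the array and merging sorted halves.
After all merges, the sorted array is [10, 15, 16, 21, 34, 47, 49, 50].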